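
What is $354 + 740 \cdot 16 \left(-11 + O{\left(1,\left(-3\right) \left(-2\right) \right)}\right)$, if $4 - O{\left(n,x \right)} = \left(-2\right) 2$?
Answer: $-35166$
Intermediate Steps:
$O{\left(n,x \right)} = 8$ ($O{\left(n,x \right)} = 4 - \left(-2\right) 2 = 4 - -4 = 4 + 4 = 8$)
$354 + 740 \cdot 16 \left(-11 + O{\left(1,\left(-3\right) \left(-2\right) \right)}\right) = 354 + 740 \cdot 16 \left(-11 + 8\right) = 354 + 740 \cdot 16 \left(-3\right) = 354 + 740 \left(-48\right) = 354 - 35520 = -35166$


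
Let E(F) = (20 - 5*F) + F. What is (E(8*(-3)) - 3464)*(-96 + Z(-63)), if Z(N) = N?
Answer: 532332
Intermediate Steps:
E(F) = 20 - 4*F
(E(8*(-3)) - 3464)*(-96 + Z(-63)) = ((20 - 32*(-3)) - 3464)*(-96 - 63) = ((20 - 4*(-24)) - 3464)*(-159) = ((20 + 96) - 3464)*(-159) = (116 - 3464)*(-159) = -3348*(-159) = 532332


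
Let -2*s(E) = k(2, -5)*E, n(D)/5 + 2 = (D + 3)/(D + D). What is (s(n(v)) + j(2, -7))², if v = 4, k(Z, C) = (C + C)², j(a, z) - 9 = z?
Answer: 1283689/16 ≈ 80231.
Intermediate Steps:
j(a, z) = 9 + z
k(Z, C) = 4*C² (k(Z, C) = (2*C)² = 4*C²)
n(D) = -10 + 5*(3 + D)/(2*D) (n(D) = -10 + 5*((D + 3)/(D + D)) = -10 + 5*((3 + D)/((2*D))) = -10 + 5*((3 + D)*(1/(2*D))) = -10 + 5*((3 + D)/(2*D)) = -10 + 5*(3 + D)/(2*D))
s(E) = -50*E (s(E) = -4*(-5)²*E/2 = -4*25*E/2 = -50*E)
(s(n(v)) + j(2, -7))² = (-375*(1 - 1*4)/4 + (9 - 7))² = (-375*(1 - 4)/4 + 2)² = (-375*(-3)/4 + 2)² = (-50*(-45/8) + 2)² = (1125/4 + 2)² = (1133/4)² = 1283689/16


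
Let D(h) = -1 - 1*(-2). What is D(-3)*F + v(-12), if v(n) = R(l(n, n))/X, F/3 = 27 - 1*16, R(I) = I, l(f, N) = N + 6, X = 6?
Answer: 32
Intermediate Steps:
D(h) = 1 (D(h) = -1 + 2 = 1)
l(f, N) = 6 + N
F = 33 (F = 3*(27 - 1*16) = 3*(27 - 16) = 3*11 = 33)
v(n) = 1 + n/6 (v(n) = (6 + n)/6 = (6 + n)*(⅙) = 1 + n/6)
D(-3)*F + v(-12) = 1*33 + (1 + (⅙)*(-12)) = 33 + (1 - 2) = 33 - 1 = 32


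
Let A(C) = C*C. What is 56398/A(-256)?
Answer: 28199/32768 ≈ 0.86057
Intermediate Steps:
A(C) = C²
56398/A(-256) = 56398/((-256)²) = 56398/65536 = 56398*(1/65536) = 28199/32768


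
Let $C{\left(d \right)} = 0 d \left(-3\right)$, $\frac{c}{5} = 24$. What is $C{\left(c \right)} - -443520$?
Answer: $443520$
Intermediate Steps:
$c = 120$ ($c = 5 \cdot 24 = 120$)
$C{\left(d \right)} = 0$ ($C{\left(d \right)} = 0 \left(-3\right) = 0$)
$C{\left(c \right)} - -443520 = 0 - -443520 = 0 + 443520 = 443520$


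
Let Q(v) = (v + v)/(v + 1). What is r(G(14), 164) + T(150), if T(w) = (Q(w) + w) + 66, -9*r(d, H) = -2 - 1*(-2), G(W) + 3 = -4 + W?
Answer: 32916/151 ≈ 217.99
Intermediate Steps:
Q(v) = 2*v/(1 + v) (Q(v) = (2*v)/(1 + v) = 2*v/(1 + v))
G(W) = -7 + W (G(W) = -3 + (-4 + W) = -7 + W)
r(d, H) = 0 (r(d, H) = -(-2 - 1*(-2))/9 = -(-2 + 2)/9 = -⅑*0 = 0)
T(w) = 66 + w + 2*w/(1 + w) (T(w) = (2*w/(1 + w) + w) + 66 = (w + 2*w/(1 + w)) + 66 = 66 + w + 2*w/(1 + w))
r(G(14), 164) + T(150) = 0 + (66 + 150² + 69*150)/(1 + 150) = 0 + (66 + 22500 + 10350)/151 = 0 + (1/151)*32916 = 0 + 32916/151 = 32916/151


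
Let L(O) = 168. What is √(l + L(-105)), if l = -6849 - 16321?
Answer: I*√23002 ≈ 151.66*I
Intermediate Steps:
l = -23170
√(l + L(-105)) = √(-23170 + 168) = √(-23002) = I*√23002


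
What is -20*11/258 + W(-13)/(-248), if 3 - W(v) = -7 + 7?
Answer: -27667/31992 ≈ -0.86481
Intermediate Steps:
W(v) = 3 (W(v) = 3 - (-7 + 7) = 3 - 1*0 = 3 + 0 = 3)
-20*11/258 + W(-13)/(-248) = -20*11/258 + 3/(-248) = -220*1/258 + 3*(-1/248) = -110/129 - 3/248 = -27667/31992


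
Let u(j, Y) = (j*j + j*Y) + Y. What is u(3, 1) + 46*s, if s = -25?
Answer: -1137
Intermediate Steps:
u(j, Y) = Y + j² + Y*j (u(j, Y) = (j² + Y*j) + Y = Y + j² + Y*j)
u(3, 1) + 46*s = (1 + 3² + 1*3) + 46*(-25) = (1 + 9 + 3) - 1150 = 13 - 1150 = -1137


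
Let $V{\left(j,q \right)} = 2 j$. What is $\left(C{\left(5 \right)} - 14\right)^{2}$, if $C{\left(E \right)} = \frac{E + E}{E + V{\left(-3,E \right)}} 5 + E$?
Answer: $3481$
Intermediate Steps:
$C{\left(E \right)} = E + \frac{10 E}{-6 + E}$ ($C{\left(E \right)} = \frac{E + E}{E + 2 \left(-3\right)} 5 + E = \frac{2 E}{E - 6} \cdot 5 + E = \frac{2 E}{-6 + E} 5 + E = \frac{10 E}{-6 + E} + E = E + \frac{10 E}{-6 + E}$)
$\left(C{\left(5 \right)} - 14\right)^{2} = \left(\frac{5 \left(4 + 5\right)}{-6 + 5} - 14\right)^{2} = \left(5 \frac{1}{-1} \cdot 9 - 14\right)^{2} = \left(5 \left(-1\right) 9 - 14\right)^{2} = \left(-45 - 14\right)^{2} = \left(-59\right)^{2} = 3481$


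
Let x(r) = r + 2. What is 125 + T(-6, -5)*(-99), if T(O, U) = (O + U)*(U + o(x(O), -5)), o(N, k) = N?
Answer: -9676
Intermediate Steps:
x(r) = 2 + r
T(O, U) = (O + U)*(2 + O + U) (T(O, U) = (O + U)*(U + (2 + O)) = (O + U)*(2 + O + U))
125 + T(-6, -5)*(-99) = 125 + ((-5)² - 6*(-5) - 6*(2 - 6) - 5*(2 - 6))*(-99) = 125 + (25 + 30 - 6*(-4) - 5*(-4))*(-99) = 125 + (25 + 30 + 24 + 20)*(-99) = 125 + 99*(-99) = 125 - 9801 = -9676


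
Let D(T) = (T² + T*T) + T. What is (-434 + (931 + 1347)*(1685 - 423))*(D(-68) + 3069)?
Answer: 35208550098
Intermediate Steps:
D(T) = T + 2*T² (D(T) = (T² + T²) + T = 2*T² + T = T + 2*T²)
(-434 + (931 + 1347)*(1685 - 423))*(D(-68) + 3069) = (-434 + (931 + 1347)*(1685 - 423))*(-68*(1 + 2*(-68)) + 3069) = (-434 + 2278*1262)*(-68*(1 - 136) + 3069) = (-434 + 2874836)*(-68*(-135) + 3069) = 2874402*(9180 + 3069) = 2874402*12249 = 35208550098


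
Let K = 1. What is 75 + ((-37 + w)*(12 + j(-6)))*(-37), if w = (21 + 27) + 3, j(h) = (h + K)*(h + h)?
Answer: -37221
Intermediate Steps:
j(h) = 2*h*(1 + h) (j(h) = (h + 1)*(h + h) = (1 + h)*(2*h) = 2*h*(1 + h))
w = 51 (w = 48 + 3 = 51)
75 + ((-37 + w)*(12 + j(-6)))*(-37) = 75 + ((-37 + 51)*(12 + 2*(-6)*(1 - 6)))*(-37) = 75 + (14*(12 + 2*(-6)*(-5)))*(-37) = 75 + (14*(12 + 60))*(-37) = 75 + (14*72)*(-37) = 75 + 1008*(-37) = 75 - 37296 = -37221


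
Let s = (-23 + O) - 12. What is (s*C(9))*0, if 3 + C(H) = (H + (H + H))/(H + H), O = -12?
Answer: 0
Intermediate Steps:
C(H) = -3/2 (C(H) = -3 + (H + (H + H))/(H + H) = -3 + (H + 2*H)/((2*H)) = -3 + (3*H)*(1/(2*H)) = -3 + 3/2 = -3/2)
s = -47 (s = (-23 - 12) - 12 = -35 - 12 = -47)
(s*C(9))*0 = -47*(-3/2)*0 = (141/2)*0 = 0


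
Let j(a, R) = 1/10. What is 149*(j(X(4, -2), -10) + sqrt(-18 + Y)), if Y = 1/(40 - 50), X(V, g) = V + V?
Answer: 149/10 + 149*I*sqrt(1810)/10 ≈ 14.9 + 633.91*I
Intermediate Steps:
X(V, g) = 2*V
Y = -1/10 (Y = 1/(-10) = -1/10 ≈ -0.10000)
j(a, R) = 1/10
149*(j(X(4, -2), -10) + sqrt(-18 + Y)) = 149*(1/10 + sqrt(-18 - 1/10)) = 149*(1/10 + sqrt(-181/10)) = 149*(1/10 + I*sqrt(1810)/10) = 149/10 + 149*I*sqrt(1810)/10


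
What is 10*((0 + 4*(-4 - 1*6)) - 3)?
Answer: -430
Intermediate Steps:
10*((0 + 4*(-4 - 1*6)) - 3) = 10*((0 + 4*(-4 - 6)) - 3) = 10*((0 + 4*(-10)) - 3) = 10*((0 - 40) - 3) = 10*(-40 - 3) = 10*(-43) = -430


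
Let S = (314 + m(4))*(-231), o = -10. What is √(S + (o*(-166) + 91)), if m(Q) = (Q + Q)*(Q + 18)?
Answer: I*√111439 ≈ 333.82*I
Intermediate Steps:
m(Q) = 2*Q*(18 + Q) (m(Q) = (2*Q)*(18 + Q) = 2*Q*(18 + Q))
S = -113190 (S = (314 + 2*4*(18 + 4))*(-231) = (314 + 2*4*22)*(-231) = (314 + 176)*(-231) = 490*(-231) = -113190)
√(S + (o*(-166) + 91)) = √(-113190 + (-10*(-166) + 91)) = √(-113190 + (1660 + 91)) = √(-113190 + 1751) = √(-111439) = I*√111439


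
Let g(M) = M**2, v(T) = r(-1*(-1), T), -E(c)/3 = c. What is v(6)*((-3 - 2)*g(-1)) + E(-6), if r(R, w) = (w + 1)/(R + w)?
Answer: 13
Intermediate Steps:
E(c) = -3*c
r(R, w) = (1 + w)/(R + w)
v(T) = 1 (v(T) = (1 + T)/(-1*(-1) + T) = (1 + T)/(1 + T) = 1)
v(6)*((-3 - 2)*g(-1)) + E(-6) = 1*((-3 - 2)*(-1)**2) - 3*(-6) = 1*(-5*1) + 18 = 1*(-5) + 18 = -5 + 18 = 13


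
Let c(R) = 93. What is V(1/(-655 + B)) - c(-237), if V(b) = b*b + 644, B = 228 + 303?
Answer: 8472177/15376 ≈ 551.00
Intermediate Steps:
B = 531
V(b) = 644 + b**2 (V(b) = b**2 + 644 = 644 + b**2)
V(1/(-655 + B)) - c(-237) = (644 + (1/(-655 + 531))**2) - 1*93 = (644 + (1/(-124))**2) - 93 = (644 + (-1/124)**2) - 93 = (644 + 1/15376) - 93 = 9902145/15376 - 93 = 8472177/15376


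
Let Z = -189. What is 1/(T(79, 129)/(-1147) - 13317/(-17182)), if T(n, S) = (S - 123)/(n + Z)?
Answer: 98538770/76377681 ≈ 1.2902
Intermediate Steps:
T(n, S) = (-123 + S)/(-189 + n) (T(n, S) = (S - 123)/(n - 189) = (-123 + S)/(-189 + n))
1/(T(79, 129)/(-1147) - 13317/(-17182)) = 1/(((-123 + 129)/(-189 + 79))/(-1147) - 13317/(-17182)) = 1/((6/(-110))*(-1/1147) - 13317*(-1/17182)) = 1/(-1/110*6*(-1/1147) + 13317/17182) = 1/(-3/55*(-1/1147) + 13317/17182) = 1/(3/63085 + 13317/17182) = 1/(76377681/98538770) = 98538770/76377681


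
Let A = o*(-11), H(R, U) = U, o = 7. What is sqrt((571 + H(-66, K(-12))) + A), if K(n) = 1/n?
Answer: sqrt(17781)/6 ≈ 22.224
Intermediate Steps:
A = -77 (A = 7*(-11) = -77)
sqrt((571 + H(-66, K(-12))) + A) = sqrt((571 + 1/(-12)) - 77) = sqrt((571 - 1/12) - 77) = sqrt(6851/12 - 77) = sqrt(5927/12) = sqrt(17781)/6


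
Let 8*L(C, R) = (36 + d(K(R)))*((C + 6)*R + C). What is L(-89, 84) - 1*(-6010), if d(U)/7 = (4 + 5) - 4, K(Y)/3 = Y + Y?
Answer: -453251/8 ≈ -56656.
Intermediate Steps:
K(Y) = 6*Y (K(Y) = 3*(Y + Y) = 3*(2*Y) = 6*Y)
d(U) = 35 (d(U) = 7*((4 + 5) - 4) = 7*(9 - 4) = 7*5 = 35)
L(C, R) = 71*C/8 + 71*R*(6 + C)/8 (L(C, R) = ((36 + 35)*((C + 6)*R + C))/8 = (71*((6 + C)*R + C))/8 = (71*(R*(6 + C) + C))/8 = (71*(C + R*(6 + C)))/8 = (71*C + 71*R*(6 + C))/8 = 71*C/8 + 71*R*(6 + C)/8)
L(-89, 84) - 1*(-6010) = ((71/8)*(-89) + (213/4)*84 + (71/8)*(-89)*84) - 1*(-6010) = (-6319/8 + 4473 - 132699/2) + 6010 = -501331/8 + 6010 = -453251/8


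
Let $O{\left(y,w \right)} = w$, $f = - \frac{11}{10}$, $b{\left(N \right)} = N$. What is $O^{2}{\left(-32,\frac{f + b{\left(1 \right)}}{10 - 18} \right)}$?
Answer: $\frac{1}{6400} \approx 0.00015625$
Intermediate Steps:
$f = - \frac{11}{10}$ ($f = \left(-11\right) \frac{1}{10} = - \frac{11}{10} \approx -1.1$)
$O^{2}{\left(-32,\frac{f + b{\left(1 \right)}}{10 - 18} \right)} = \left(\frac{- \frac{11}{10} + 1}{10 - 18}\right)^{2} = \left(- \frac{1}{10 \left(-8\right)}\right)^{2} = \left(\left(- \frac{1}{10}\right) \left(- \frac{1}{8}\right)\right)^{2} = \left(\frac{1}{80}\right)^{2} = \frac{1}{6400}$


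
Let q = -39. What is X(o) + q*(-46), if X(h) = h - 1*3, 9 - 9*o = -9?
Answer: 1793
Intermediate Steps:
o = 2 (o = 1 - ⅑*(-9) = 1 + 1 = 2)
X(h) = -3 + h (X(h) = h - 3 = -3 + h)
X(o) + q*(-46) = (-3 + 2) - 39*(-46) = -1 + 1794 = 1793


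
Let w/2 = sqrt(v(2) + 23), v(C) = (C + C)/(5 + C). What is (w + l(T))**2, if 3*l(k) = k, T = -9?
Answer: 723/7 - 12*sqrt(1155)/7 ≈ 45.025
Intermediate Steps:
v(C) = 2*C/(5 + C) (v(C) = (2*C)/(5 + C) = 2*C/(5 + C))
l(k) = k/3
w = 2*sqrt(1155)/7 (w = 2*sqrt(2*2/(5 + 2) + 23) = 2*sqrt(2*2/7 + 23) = 2*sqrt(2*2*(1/7) + 23) = 2*sqrt(4/7 + 23) = 2*sqrt(165/7) = 2*(sqrt(1155)/7) = 2*sqrt(1155)/7 ≈ 9.7101)
(w + l(T))**2 = (2*sqrt(1155)/7 + (1/3)*(-9))**2 = (2*sqrt(1155)/7 - 3)**2 = (-3 + 2*sqrt(1155)/7)**2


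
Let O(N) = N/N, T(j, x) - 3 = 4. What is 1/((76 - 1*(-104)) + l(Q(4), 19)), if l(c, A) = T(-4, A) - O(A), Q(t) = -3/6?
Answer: 1/186 ≈ 0.0053763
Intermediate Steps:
T(j, x) = 7 (T(j, x) = 3 + 4 = 7)
O(N) = 1
Q(t) = -½ (Q(t) = -3*⅙ = -½)
l(c, A) = 6 (l(c, A) = 7 - 1*1 = 7 - 1 = 6)
1/((76 - 1*(-104)) + l(Q(4), 19)) = 1/((76 - 1*(-104)) + 6) = 1/((76 + 104) + 6) = 1/(180 + 6) = 1/186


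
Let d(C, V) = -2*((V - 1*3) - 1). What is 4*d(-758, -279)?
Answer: 2264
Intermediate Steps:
d(C, V) = 8 - 2*V (d(C, V) = -2*((V - 3) - 1) = -2*((-3 + V) - 1) = -2*(-4 + V) = 8 - 2*V)
4*d(-758, -279) = 4*(8 - 2*(-279)) = 4*(8 + 558) = 4*566 = 2264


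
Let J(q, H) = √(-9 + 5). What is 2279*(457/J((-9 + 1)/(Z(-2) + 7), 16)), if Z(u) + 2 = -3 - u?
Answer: -1041503*I/2 ≈ -5.2075e+5*I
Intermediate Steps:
Z(u) = -5 - u (Z(u) = -2 + (-3 - u) = -5 - u)
J(q, H) = 2*I (J(q, H) = √(-4) = 2*I)
2279*(457/J((-9 + 1)/(Z(-2) + 7), 16)) = 2279*(457/((2*I))) = 2279*(457*(-I/2)) = 2279*(-457*I/2) = -1041503*I/2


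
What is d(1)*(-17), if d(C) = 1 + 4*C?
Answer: -85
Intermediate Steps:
d(1)*(-17) = (1 + 4*1)*(-17) = (1 + 4)*(-17) = 5*(-17) = -85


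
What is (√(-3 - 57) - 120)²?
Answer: 14340 - 480*I*√15 ≈ 14340.0 - 1859.0*I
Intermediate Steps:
(√(-3 - 57) - 120)² = (√(-60) - 120)² = (2*I*√15 - 120)² = (-120 + 2*I*√15)²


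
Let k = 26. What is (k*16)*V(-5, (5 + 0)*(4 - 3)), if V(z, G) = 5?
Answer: 2080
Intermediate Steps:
(k*16)*V(-5, (5 + 0)*(4 - 3)) = (26*16)*5 = 416*5 = 2080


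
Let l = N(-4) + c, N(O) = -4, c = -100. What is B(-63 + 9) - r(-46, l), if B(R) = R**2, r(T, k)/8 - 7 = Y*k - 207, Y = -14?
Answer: -7132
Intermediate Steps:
l = -104 (l = -4 - 100 = -104)
r(T, k) = -1600 - 112*k (r(T, k) = 56 + 8*(-14*k - 207) = 56 + 8*(-207 - 14*k) = 56 + (-1656 - 112*k) = -1600 - 112*k)
B(-63 + 9) - r(-46, l) = (-63 + 9)**2 - (-1600 - 112*(-104)) = (-54)**2 - (-1600 + 11648) = 2916 - 1*10048 = 2916 - 10048 = -7132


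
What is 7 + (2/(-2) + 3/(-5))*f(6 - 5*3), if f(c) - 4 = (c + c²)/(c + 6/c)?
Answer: 363/29 ≈ 12.517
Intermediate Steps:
f(c) = 4 + (c + c²)/(c + 6/c)
7 + (2/(-2) + 3/(-5))*f(6 - 5*3) = 7 + (2/(-2) + 3/(-5))*((24 + (6 - 5*3)³ + 5*(6 - 5*3)²)/(6 + (6 - 5*3)²)) = 7 + (2*(-½) + 3*(-⅕))*((24 + (6 - 15)³ + 5*(6 - 15)²)/(6 + (6 - 15)²)) = 7 + (-1 - ⅗)*((24 + (-9)³ + 5*(-9)²)/(6 + (-9)²)) = 7 - 8*(24 - 729 + 5*81)/(5*(6 + 81)) = 7 - 8*(24 - 729 + 405)/(5*87) = 7 - 8*(-300)/435 = 7 - 8/5*(-100/29) = 7 + 160/29 = 363/29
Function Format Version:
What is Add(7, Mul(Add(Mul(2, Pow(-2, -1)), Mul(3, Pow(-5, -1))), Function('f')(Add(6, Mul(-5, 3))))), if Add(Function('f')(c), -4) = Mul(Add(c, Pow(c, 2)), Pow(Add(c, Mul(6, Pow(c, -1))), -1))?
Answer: Rational(363, 29) ≈ 12.517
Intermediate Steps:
Function('f')(c) = Add(4, Mul(Pow(Add(c, Mul(6, Pow(c, -1))), -1), Add(c, Pow(c, 2)))) (Function('f')(c) = Add(4, Mul(Add(c, Pow(c, 2)), Pow(Add(c, Mul(6, Pow(c, -1))), -1))) = Add(4, Mul(Pow(Add(c, Mul(6, Pow(c, -1))), -1), Add(c, Pow(c, 2)))))
Add(7, Mul(Add(Mul(2, Pow(-2, -1)), Mul(3, Pow(-5, -1))), Function('f')(Add(6, Mul(-5, 3))))) = Add(7, Mul(Add(Mul(2, Pow(-2, -1)), Mul(3, Pow(-5, -1))), Mul(Pow(Add(6, Pow(Add(6, Mul(-5, 3)), 2)), -1), Add(24, Pow(Add(6, Mul(-5, 3)), 3), Mul(5, Pow(Add(6, Mul(-5, 3)), 2)))))) = Add(7, Mul(Add(Mul(2, Rational(-1, 2)), Mul(3, Rational(-1, 5))), Mul(Pow(Add(6, Pow(Add(6, -15), 2)), -1), Add(24, Pow(Add(6, -15), 3), Mul(5, Pow(Add(6, -15), 2)))))) = Add(7, Mul(Add(-1, Rational(-3, 5)), Mul(Pow(Add(6, Pow(-9, 2)), -1), Add(24, Pow(-9, 3), Mul(5, Pow(-9, 2)))))) = Add(7, Mul(Rational(-8, 5), Mul(Pow(Add(6, 81), -1), Add(24, -729, Mul(5, 81))))) = Add(7, Mul(Rational(-8, 5), Mul(Pow(87, -1), Add(24, -729, 405)))) = Add(7, Mul(Rational(-8, 5), Mul(Rational(1, 87), -300))) = Add(7, Mul(Rational(-8, 5), Rational(-100, 29))) = Add(7, Rational(160, 29)) = Rational(363, 29)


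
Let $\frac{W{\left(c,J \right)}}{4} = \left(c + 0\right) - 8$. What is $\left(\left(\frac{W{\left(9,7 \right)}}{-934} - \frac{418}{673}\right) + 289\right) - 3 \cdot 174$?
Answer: $- \frac{73426355}{314291} \approx -233.63$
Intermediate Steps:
$W{\left(c,J \right)} = -32 + 4 c$ ($W{\left(c,J \right)} = 4 \left(\left(c + 0\right) - 8\right) = 4 \left(c - 8\right) = 4 \left(-8 + c\right) = -32 + 4 c$)
$\left(\left(\frac{W{\left(9,7 \right)}}{-934} - \frac{418}{673}\right) + 289\right) - 3 \cdot 174 = \left(\left(\frac{-32 + 4 \cdot 9}{-934} - \frac{418}{673}\right) + 289\right) - 3 \cdot 174 = \left(\left(\left(-32 + 36\right) \left(- \frac{1}{934}\right) - \frac{418}{673}\right) + 289\right) - 522 = \left(\left(4 \left(- \frac{1}{934}\right) - \frac{418}{673}\right) + 289\right) - 522 = \left(\left(- \frac{2}{467} - \frac{418}{673}\right) + 289\right) - 522 = \left(- \frac{196552}{314291} + 289\right) - 522 = \frac{90633547}{314291} - 522 = - \frac{73426355}{314291}$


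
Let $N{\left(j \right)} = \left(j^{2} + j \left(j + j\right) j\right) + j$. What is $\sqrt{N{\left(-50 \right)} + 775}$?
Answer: $5 i \sqrt{9871} \approx 496.76 i$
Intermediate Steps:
$N{\left(j \right)} = j + j^{2} + 2 j^{3}$ ($N{\left(j \right)} = \left(j^{2} + j 2 j j\right) + j = \left(j^{2} + 2 j^{2} j\right) + j = \left(j^{2} + 2 j^{3}\right) + j = j + j^{2} + 2 j^{3}$)
$\sqrt{N{\left(-50 \right)} + 775} = \sqrt{- 50 \left(1 - 50 + 2 \left(-50\right)^{2}\right) + 775} = \sqrt{- 50 \left(1 - 50 + 2 \cdot 2500\right) + 775} = \sqrt{- 50 \left(1 - 50 + 5000\right) + 775} = \sqrt{\left(-50\right) 4951 + 775} = \sqrt{-247550 + 775} = \sqrt{-246775} = 5 i \sqrt{9871}$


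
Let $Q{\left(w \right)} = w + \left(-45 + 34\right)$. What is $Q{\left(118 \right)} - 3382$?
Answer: $-3275$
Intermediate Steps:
$Q{\left(w \right)} = -11 + w$ ($Q{\left(w \right)} = w - 11 = -11 + w$)
$Q{\left(118 \right)} - 3382 = \left(-11 + 118\right) - 3382 = 107 - 3382 = -3275$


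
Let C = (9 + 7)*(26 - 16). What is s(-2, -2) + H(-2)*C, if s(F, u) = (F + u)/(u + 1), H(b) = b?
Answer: -316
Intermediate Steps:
s(F, u) = (F + u)/(1 + u)
C = 160 (C = 16*10 = 160)
s(-2, -2) + H(-2)*C = (-2 - 2)/(1 - 2) - 2*160 = -4/(-1) - 320 = -1*(-4) - 320 = 4 - 320 = -316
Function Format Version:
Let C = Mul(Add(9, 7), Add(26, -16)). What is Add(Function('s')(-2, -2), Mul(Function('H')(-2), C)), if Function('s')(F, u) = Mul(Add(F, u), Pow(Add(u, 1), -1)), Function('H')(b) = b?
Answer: -316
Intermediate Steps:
Function('s')(F, u) = Mul(Pow(Add(1, u), -1), Add(F, u)) (Function('s')(F, u) = Mul(Add(F, u), Pow(Add(1, u), -1)) = Mul(Pow(Add(1, u), -1), Add(F, u)))
C = 160 (C = Mul(16, 10) = 160)
Add(Function('s')(-2, -2), Mul(Function('H')(-2), C)) = Add(Mul(Pow(Add(1, -2), -1), Add(-2, -2)), Mul(-2, 160)) = Add(Mul(Pow(-1, -1), -4), -320) = Add(Mul(-1, -4), -320) = Add(4, -320) = -316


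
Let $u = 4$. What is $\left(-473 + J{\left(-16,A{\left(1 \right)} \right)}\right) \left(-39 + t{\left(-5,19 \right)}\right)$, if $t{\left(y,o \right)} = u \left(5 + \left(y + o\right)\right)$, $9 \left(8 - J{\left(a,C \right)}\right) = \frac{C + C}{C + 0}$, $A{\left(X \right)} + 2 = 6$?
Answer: $- \frac{154919}{9} \approx -17213.0$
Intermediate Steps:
$A{\left(X \right)} = 4$ ($A{\left(X \right)} = -2 + 6 = 4$)
$J{\left(a,C \right)} = \frac{70}{9}$ ($J{\left(a,C \right)} = 8 - \frac{\left(C + C\right) \frac{1}{C + 0}}{9} = 8 - \frac{2 C \frac{1}{C}}{9} = 8 - \frac{2}{9} = \frac{70}{9}$)
$t{\left(y,o \right)} = 20 + 4 o + 4 y$ ($t{\left(y,o \right)} = 4 \left(5 + \left(y + o\right)\right) = 4 \left(5 + \left(o + y\right)\right) = 4 \left(5 + o + y\right) = 20 + 4 o + 4 y$)
$\left(-473 + J{\left(-16,A{\left(1 \right)} \right)}\right) \left(-39 + t{\left(-5,19 \right)}\right) = \left(-473 + \frac{70}{9}\right) \left(-39 + \left(20 + 4 \cdot 19 + 4 \left(-5\right)\right)\right) = - \frac{4187 \left(-39 + \left(20 + 76 - 20\right)\right)}{9} = - \frac{4187 \left(-39 + 76\right)}{9} = \left(- \frac{4187}{9}\right) 37 = - \frac{154919}{9}$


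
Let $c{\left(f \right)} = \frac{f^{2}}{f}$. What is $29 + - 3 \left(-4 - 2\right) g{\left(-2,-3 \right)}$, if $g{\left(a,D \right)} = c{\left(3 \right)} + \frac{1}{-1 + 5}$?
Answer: $\frac{175}{2} \approx 87.5$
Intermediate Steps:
$c{\left(f \right)} = f$
$g{\left(a,D \right)} = \frac{13}{4}$ ($g{\left(a,D \right)} = 3 + \frac{1}{-1 + 5} = 3 + \frac{1}{4} = \frac{13}{4}$)
$29 + - 3 \left(-4 - 2\right) g{\left(-2,-3 \right)} = 29 + - 3 \left(-4 - 2\right) \frac{13}{4} = 29 + \left(-3\right) \left(-6\right) \frac{13}{4} = 29 + 18 \cdot \frac{13}{4} = 29 + \frac{117}{2} = \frac{175}{2}$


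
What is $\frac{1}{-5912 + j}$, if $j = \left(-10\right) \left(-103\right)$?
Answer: $- \frac{1}{4882} \approx -0.00020483$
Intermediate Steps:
$j = 1030$
$\frac{1}{-5912 + j} = \frac{1}{-5912 + 1030} = \frac{1}{-4882} = - \frac{1}{4882}$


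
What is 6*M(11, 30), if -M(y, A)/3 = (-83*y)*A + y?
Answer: 492822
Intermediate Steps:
M(y, A) = -3*y + 249*A*y (M(y, A) = -3*((-83*y)*A + y) = -3*(-83*A*y + y) = -3*(y - 83*A*y) = -3*y + 249*A*y)
6*M(11, 30) = 6*(3*11*(-1 + 83*30)) = 6*(3*11*(-1 + 2490)) = 6*(3*11*2489) = 6*82137 = 492822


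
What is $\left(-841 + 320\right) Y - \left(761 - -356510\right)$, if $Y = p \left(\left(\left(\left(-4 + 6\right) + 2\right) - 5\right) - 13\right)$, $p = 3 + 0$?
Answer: $-335389$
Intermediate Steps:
$p = 3$
$Y = -42$ ($Y = 3 \left(\left(\left(\left(-4 + 6\right) + 2\right) - 5\right) - 13\right) = 3 \left(\left(\left(2 + 2\right) - 5\right) - 13\right) = 3 \left(\left(4 - 5\right) - 13\right) = 3 \left(-1 - 13\right) = 3 \left(-14\right) = -42$)
$\left(-841 + 320\right) Y - \left(761 - -356510\right) = \left(-841 + 320\right) \left(-42\right) - \left(761 - -356510\right) = \left(-521\right) \left(-42\right) - \left(761 + 356510\right) = 21882 - 357271 = -335389$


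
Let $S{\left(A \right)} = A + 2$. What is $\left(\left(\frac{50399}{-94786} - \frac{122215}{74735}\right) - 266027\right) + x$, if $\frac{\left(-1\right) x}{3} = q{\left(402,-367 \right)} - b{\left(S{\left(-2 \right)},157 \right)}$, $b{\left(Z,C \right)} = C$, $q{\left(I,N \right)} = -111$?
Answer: $- \frac{375762089692317}{1416766342} \approx -2.6523 \cdot 10^{5}$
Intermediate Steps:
$S{\left(A \right)} = 2 + A$
$x = 804$ ($x = - 3 \left(-111 - 157\right) = \left(-3\right) \left(-268\right) = 804$)
$\left(\left(\frac{50399}{-94786} - \frac{122215}{74735}\right) - 266027\right) + x = \left(\left(\frac{50399}{-94786} - \frac{122215}{74735}\right) - 266027\right) + 804 = \left(\left(50399 \left(- \frac{1}{94786}\right) - \frac{24443}{14947}\right) - 266027\right) + 804 = \left(\left(- \frac{50399}{94786} - \frac{24443}{14947}\right) - 266027\right) + 804 = \left(- \frac{3070168051}{1416766342} - 266027\right) + 804 = - \frac{376901169831285}{1416766342} + 804 = - \frac{375762089692317}{1416766342}$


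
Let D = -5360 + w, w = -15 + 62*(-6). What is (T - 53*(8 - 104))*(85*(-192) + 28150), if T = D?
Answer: -7795970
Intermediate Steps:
w = -387 (w = -15 - 372 = -387)
D = -5747 (D = -5360 - 387 = -5747)
T = -5747
(T - 53*(8 - 104))*(85*(-192) + 28150) = (-5747 - 53*(8 - 104))*(85*(-192) + 28150) = (-5747 - 53*(-96))*(-16320 + 28150) = (-5747 + 5088)*11830 = -659*11830 = -7795970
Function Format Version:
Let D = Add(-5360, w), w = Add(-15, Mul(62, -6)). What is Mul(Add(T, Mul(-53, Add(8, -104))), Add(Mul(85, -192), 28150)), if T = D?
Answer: -7795970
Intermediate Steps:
w = -387 (w = Add(-15, -372) = -387)
D = -5747 (D = Add(-5360, -387) = -5747)
T = -5747
Mul(Add(T, Mul(-53, Add(8, -104))), Add(Mul(85, -192), 28150)) = Mul(Add(-5747, Mul(-53, Add(8, -104))), Add(Mul(85, -192), 28150)) = Mul(Add(-5747, Mul(-53, -96)), Add(-16320, 28150)) = Mul(Add(-5747, 5088), 11830) = Mul(-659, 11830) = -7795970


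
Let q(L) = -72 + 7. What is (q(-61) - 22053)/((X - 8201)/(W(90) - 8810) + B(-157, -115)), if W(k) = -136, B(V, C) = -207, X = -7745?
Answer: 7066701/65567 ≈ 107.78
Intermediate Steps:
q(L) = -65
(q(-61) - 22053)/((X - 8201)/(W(90) - 8810) + B(-157, -115)) = (-65 - 22053)/((-7745 - 8201)/(-136 - 8810) - 207) = -22118/(-15946/(-8946) - 207) = -22118/(-15946*(-1/8946) - 207) = -22118/(1139/639 - 207) = -22118/(-131134/639) = -22118*(-639/131134) = 7066701/65567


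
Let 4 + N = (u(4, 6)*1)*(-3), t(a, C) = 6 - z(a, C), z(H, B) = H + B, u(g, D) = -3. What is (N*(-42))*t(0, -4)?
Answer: -2100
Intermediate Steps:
z(H, B) = B + H
t(a, C) = 6 - C - a (t(a, C) = 6 - (C + a) = 6 + (-C - a) = 6 - C - a)
N = 5 (N = -4 - 3*1*(-3) = -4 - 3*(-3) = -4 + 9 = 5)
(N*(-42))*t(0, -4) = (5*(-42))*(6 - 1*(-4) - 1*0) = -210*(6 + 4 + 0) = -210*10 = -2100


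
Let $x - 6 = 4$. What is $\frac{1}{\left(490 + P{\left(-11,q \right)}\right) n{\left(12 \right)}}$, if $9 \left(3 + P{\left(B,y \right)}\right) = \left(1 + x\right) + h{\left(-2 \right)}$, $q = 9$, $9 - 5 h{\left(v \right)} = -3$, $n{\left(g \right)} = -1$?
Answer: $- \frac{45}{21982} \approx -0.0020471$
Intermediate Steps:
$x = 10$ ($x = 6 + 4 = 10$)
$h{\left(v \right)} = \frac{12}{5}$ ($h{\left(v \right)} = \frac{9}{5} - - \frac{3}{5} = \frac{9}{5} + \frac{3}{5} = \frac{12}{5}$)
$P{\left(B,y \right)} = - \frac{68}{45}$ ($P{\left(B,y \right)} = -3 + \frac{\left(1 + 10\right) + \frac{12}{5}}{9} = -3 + \frac{11 + \frac{12}{5}}{9} = -3 + \frac{1}{9} \cdot \frac{67}{5} = -3 + \frac{67}{45} = - \frac{68}{45}$)
$\frac{1}{\left(490 + P{\left(-11,q \right)}\right) n{\left(12 \right)}} = \frac{1}{\left(490 - \frac{68}{45}\right) \left(-1\right)} = \frac{1}{\frac{21982}{45} \left(-1\right)} = \frac{1}{- \frac{21982}{45}} = - \frac{45}{21982}$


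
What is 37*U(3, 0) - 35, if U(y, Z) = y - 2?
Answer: 2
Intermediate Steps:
U(y, Z) = -2 + y
37*U(3, 0) - 35 = 37*(-2 + 3) - 35 = 37*1 - 35 = 37 - 35 = 2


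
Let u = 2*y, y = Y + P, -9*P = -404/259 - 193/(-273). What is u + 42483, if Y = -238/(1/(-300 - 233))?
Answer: 26926444849/90909 ≈ 2.9619e+5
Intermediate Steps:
Y = 126854 (Y = -238/(1/(-533)) = -238/(-1/533) = -238*(-533) = 126854)
P = 8615/90909 (P = -(-404/259 - 193/(-273))/9 = -(-404*1/259 - 193*(-1/273))/9 = -(-404/259 + 193/273)/9 = -⅑*(-8615/10101) = 8615/90909 ≈ 0.094765)
y = 11532178901/90909 (y = 126854 + 8615/90909 = 11532178901/90909 ≈ 1.2685e+5)
u = 23064357802/90909 (u = 2*(11532178901/90909) = 23064357802/90909 ≈ 2.5371e+5)
u + 42483 = 23064357802/90909 + 42483 = 26926444849/90909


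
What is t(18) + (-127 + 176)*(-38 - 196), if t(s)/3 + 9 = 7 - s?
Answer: -11526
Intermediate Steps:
t(s) = -6 - 3*s (t(s) = -27 + 3*(7 - s) = -27 + (21 - 3*s) = -6 - 3*s)
t(18) + (-127 + 176)*(-38 - 196) = (-6 - 3*18) + (-127 + 176)*(-38 - 196) = (-6 - 54) + 49*(-234) = -60 - 11466 = -11526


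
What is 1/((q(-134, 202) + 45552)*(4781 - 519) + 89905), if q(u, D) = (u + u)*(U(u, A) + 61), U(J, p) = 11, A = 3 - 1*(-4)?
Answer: 1/111992977 ≈ 8.9291e-9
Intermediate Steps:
A = 7 (A = 3 + 4 = 7)
q(u, D) = 144*u (q(u, D) = (u + u)*(11 + 61) = (2*u)*72 = 144*u)
1/((q(-134, 202) + 45552)*(4781 - 519) + 89905) = 1/((144*(-134) + 45552)*(4781 - 519) + 89905) = 1/((-19296 + 45552)*4262 + 89905) = 1/(26256*4262 + 89905) = 1/(111903072 + 89905) = 1/111992977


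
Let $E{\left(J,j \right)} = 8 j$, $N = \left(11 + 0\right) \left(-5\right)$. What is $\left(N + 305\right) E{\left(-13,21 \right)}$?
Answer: $42000$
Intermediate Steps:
$N = -55$ ($N = 11 \left(-5\right) = -55$)
$\left(N + 305\right) E{\left(-13,21 \right)} = \left(-55 + 305\right) 8 \cdot 21 = 250 \cdot 168 = 42000$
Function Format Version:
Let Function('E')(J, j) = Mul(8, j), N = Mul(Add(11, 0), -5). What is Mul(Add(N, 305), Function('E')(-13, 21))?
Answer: 42000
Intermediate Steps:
N = -55 (N = Mul(11, -5) = -55)
Mul(Add(N, 305), Function('E')(-13, 21)) = Mul(Add(-55, 305), Mul(8, 21)) = Mul(250, 168) = 42000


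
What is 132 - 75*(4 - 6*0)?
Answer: -168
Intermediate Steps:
132 - 75*(4 - 6*0) = 132 - 75*(4 + 0) = 132 - 75*4 = 132 - 300 = -168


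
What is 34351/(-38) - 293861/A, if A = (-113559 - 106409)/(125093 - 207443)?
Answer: -231783837017/2089696 ≈ -1.1092e+5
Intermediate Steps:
A = 109984/41175 (A = -219968/(-82350) = -219968*(-1/82350) = 109984/41175 ≈ 2.6711)
34351/(-38) - 293861/A = 34351/(-38) - 293861/109984/41175 = 34351*(-1/38) - 293861*41175/109984 = -34351/38 - 12099726675/109984 = -231783837017/2089696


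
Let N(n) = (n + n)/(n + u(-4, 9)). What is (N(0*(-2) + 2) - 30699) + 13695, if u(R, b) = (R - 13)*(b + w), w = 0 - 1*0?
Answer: -2567608/151 ≈ -17004.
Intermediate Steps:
w = 0 (w = 0 + 0 = 0)
u(R, b) = b*(-13 + R) (u(R, b) = (R - 13)*(b + 0) = (-13 + R)*b = b*(-13 + R))
N(n) = 2*n/(-153 + n) (N(n) = (n + n)/(n + 9*(-13 - 4)) = (2*n)/(n + 9*(-17)) = (2*n)/(n - 153) = (2*n)/(-153 + n) = 2*n/(-153 + n))
(N(0*(-2) + 2) - 30699) + 13695 = (2*(0*(-2) + 2)/(-153 + (0*(-2) + 2)) - 30699) + 13695 = (2*(0 + 2)/(-153 + (0 + 2)) - 30699) + 13695 = (2*2/(-153 + 2) - 30699) + 13695 = (2*2/(-151) - 30699) + 13695 = (2*2*(-1/151) - 30699) + 13695 = (-4/151 - 30699) + 13695 = -4635553/151 + 13695 = -2567608/151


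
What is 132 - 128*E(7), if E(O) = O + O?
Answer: -1660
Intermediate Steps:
E(O) = 2*O
132 - 128*E(7) = 132 - 256*7 = 132 - 128*14 = 132 - 1792 = -1660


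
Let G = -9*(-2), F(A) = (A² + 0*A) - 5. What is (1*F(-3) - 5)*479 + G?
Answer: -461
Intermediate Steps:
F(A) = -5 + A² (F(A) = (A² + 0) - 5 = A² - 5 = -5 + A²)
G = 18
(1*F(-3) - 5)*479 + G = (1*(-5 + (-3)²) - 5)*479 + 18 = (1*(-5 + 9) - 5)*479 + 18 = (1*4 - 5)*479 + 18 = (4 - 5)*479 + 18 = -1*479 + 18 = -479 + 18 = -461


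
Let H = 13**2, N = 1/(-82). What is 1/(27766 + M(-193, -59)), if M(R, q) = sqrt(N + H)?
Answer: 2276812/63217948135 - sqrt(1136274)/63217948135 ≈ 3.5998e-5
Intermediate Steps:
N = -1/82 ≈ -0.012195
H = 169
M(R, q) = sqrt(1136274)/82 (M(R, q) = sqrt(-1/82 + 169) = sqrt(13857/82) = sqrt(1136274)/82)
1/(27766 + M(-193, -59)) = 1/(27766 + sqrt(1136274)/82)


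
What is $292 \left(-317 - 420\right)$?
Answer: $-215204$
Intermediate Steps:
$292 \left(-317 - 420\right) = 292 \left(-737\right) = -215204$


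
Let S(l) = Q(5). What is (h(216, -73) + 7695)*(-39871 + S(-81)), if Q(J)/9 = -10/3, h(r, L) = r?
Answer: -315656811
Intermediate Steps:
Q(J) = -30 (Q(J) = 9*(-10/3) = -30)
S(l) = -30
(h(216, -73) + 7695)*(-39871 + S(-81)) = (216 + 7695)*(-39871 - 30) = 7911*(-39901) = -315656811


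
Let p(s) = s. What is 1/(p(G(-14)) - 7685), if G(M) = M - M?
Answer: -1/7685 ≈ -0.00013012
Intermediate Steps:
G(M) = 0
1/(p(G(-14)) - 7685) = 1/(0 - 7685) = 1/(-7685) = -1/7685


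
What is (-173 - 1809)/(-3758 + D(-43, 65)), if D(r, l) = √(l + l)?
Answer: 3724178/7061217 + 991*√130/7061217 ≈ 0.52901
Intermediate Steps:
D(r, l) = √2*√l (D(r, l) = √(2*l) = √2*√l)
(-173 - 1809)/(-3758 + D(-43, 65)) = (-173 - 1809)/(-3758 + √2*√65) = -1982/(-3758 + √130)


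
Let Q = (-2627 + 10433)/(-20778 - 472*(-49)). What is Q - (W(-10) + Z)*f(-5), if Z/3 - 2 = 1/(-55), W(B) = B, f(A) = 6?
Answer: 357363/12925 ≈ 27.649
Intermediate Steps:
Z = 327/55 (Z = 6 + 3/(-55) = 6 + 3*(-1/55) = 6 - 3/55 = 327/55 ≈ 5.9455)
Q = 3903/1175 (Q = 7806/(-20778 + 23128) = 7806/2350 = 7806*(1/2350) = 3903/1175 ≈ 3.3217)
Q - (W(-10) + Z)*f(-5) = 3903/1175 - (-10 + 327/55)*6 = 3903/1175 - (-223)*6/55 = 3903/1175 - 1*(-1338/55) = 3903/1175 + 1338/55 = 357363/12925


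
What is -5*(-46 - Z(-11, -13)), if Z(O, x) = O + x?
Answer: 110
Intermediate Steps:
-5*(-46 - Z(-11, -13)) = -5*(-46 - (-11 - 13)) = -5*(-46 - 1*(-24)) = -5*(-46 + 24) = -5*(-22) = 110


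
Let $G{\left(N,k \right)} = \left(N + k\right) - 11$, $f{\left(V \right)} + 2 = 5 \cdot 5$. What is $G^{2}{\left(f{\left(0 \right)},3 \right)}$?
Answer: $225$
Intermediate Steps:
$f{\left(V \right)} = 23$ ($f{\left(V \right)} = -2 + 5 \cdot 5 = -2 + 25 = 23$)
$G{\left(N,k \right)} = -11 + N + k$
$G^{2}{\left(f{\left(0 \right)},3 \right)} = \left(-11 + 23 + 3\right)^{2} = 15^{2} = 225$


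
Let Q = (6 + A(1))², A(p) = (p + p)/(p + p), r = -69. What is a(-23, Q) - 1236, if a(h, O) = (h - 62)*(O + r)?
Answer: 464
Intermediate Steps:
A(p) = 1 (A(p) = (2*p)/((2*p)) = (2*p)*(1/(2*p)) = 1)
Q = 49 (Q = (6 + 1)² = 7² = 49)
a(h, O) = (-69 + O)*(-62 + h) (a(h, O) = (h - 62)*(O - 69) = (-62 + h)*(-69 + O) = (-69 + O)*(-62 + h))
a(-23, Q) - 1236 = (4278 - 69*(-23) - 62*49 + 49*(-23)) - 1236 = (4278 + 1587 - 3038 - 1127) - 1236 = 1700 - 1236 = 464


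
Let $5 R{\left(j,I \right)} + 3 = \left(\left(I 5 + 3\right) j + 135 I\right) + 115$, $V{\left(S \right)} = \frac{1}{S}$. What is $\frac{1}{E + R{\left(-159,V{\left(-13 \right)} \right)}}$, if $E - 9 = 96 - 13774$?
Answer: $- \frac{13}{178514} \approx -7.2823 \cdot 10^{-5}$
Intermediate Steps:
$E = -13669$ ($E = 9 + \left(96 - 13774\right) = 9 - 13678 = -13669$)
$R{\left(j,I \right)} = \frac{112}{5} + 27 I + \frac{j \left(3 + 5 I\right)}{5}$ ($R{\left(j,I \right)} = - \frac{3}{5} + \frac{\left(\left(I 5 + 3\right) j + 135 I\right) + 115}{5} = - \frac{3}{5} + \frac{\left(\left(5 I + 3\right) j + 135 I\right) + 115}{5} = - \frac{3}{5} + \frac{\left(\left(3 + 5 I\right) j + 135 I\right) + 115}{5} = - \frac{3}{5} + \frac{\left(j \left(3 + 5 I\right) + 135 I\right) + 115}{5} = - \frac{3}{5} + \frac{\left(135 I + j \left(3 + 5 I\right)\right) + 115}{5} = - \frac{3}{5} + \frac{115 + 135 I + j \left(3 + 5 I\right)}{5} = - \frac{3}{5} + \left(23 + 27 I + \frac{j \left(3 + 5 I\right)}{5}\right) = \frac{112}{5} + 27 I + \frac{j \left(3 + 5 I\right)}{5}$)
$\frac{1}{E + R{\left(-159,V{\left(-13 \right)} \right)}} = \frac{1}{-13669 + \left(\frac{112}{5} + \frac{27}{-13} + \frac{3}{5} \left(-159\right) + \frac{1}{-13} \left(-159\right)\right)} = \frac{1}{-13669 + \left(\frac{112}{5} + 27 \left(- \frac{1}{13}\right) - \frac{477}{5} - - \frac{159}{13}\right)} = \frac{1}{-13669 + \left(\frac{112}{5} - \frac{27}{13} - \frac{477}{5} + \frac{159}{13}\right)} = \frac{1}{-13669 - \frac{817}{13}} = \frac{1}{- \frac{178514}{13}} = - \frac{13}{178514}$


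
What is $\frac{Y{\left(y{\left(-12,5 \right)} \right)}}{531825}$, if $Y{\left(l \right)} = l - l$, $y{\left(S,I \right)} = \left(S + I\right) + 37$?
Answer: $0$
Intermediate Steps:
$y{\left(S,I \right)} = 37 + I + S$ ($y{\left(S,I \right)} = \left(I + S\right) + 37 = 37 + I + S$)
$Y{\left(l \right)} = 0$
$\frac{Y{\left(y{\left(-12,5 \right)} \right)}}{531825} = \frac{0}{531825} = 0 \cdot \frac{1}{531825} = 0$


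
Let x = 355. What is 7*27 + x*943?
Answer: 334954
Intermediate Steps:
7*27 + x*943 = 7*27 + 355*943 = 189 + 334765 = 334954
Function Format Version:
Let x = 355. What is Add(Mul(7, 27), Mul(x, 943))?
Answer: 334954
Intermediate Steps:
Add(Mul(7, 27), Mul(x, 943)) = Add(Mul(7, 27), Mul(355, 943)) = Add(189, 334765) = 334954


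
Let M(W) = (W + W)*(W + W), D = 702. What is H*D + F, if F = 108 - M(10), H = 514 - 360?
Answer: 107816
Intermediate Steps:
M(W) = 4*W² (M(W) = (2*W)*(2*W) = 4*W²)
H = 154
F = -292 (F = 108 - 4*10² = 108 - 4*100 = 108 - 1*400 = 108 - 400 = -292)
H*D + F = 154*702 - 292 = 108108 - 292 = 107816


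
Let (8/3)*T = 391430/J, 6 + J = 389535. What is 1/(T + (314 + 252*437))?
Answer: 519372/57358600651 ≈ 9.0548e-6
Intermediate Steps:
J = 389529 (J = -6 + 389535 = 389529)
T = 195715/519372 (T = 3*(391430/389529)/8 = 3*(391430*(1/389529))/8 = (3/8)*(391430/389529) = 195715/519372 ≈ 0.37683)
1/(T + (314 + 252*437)) = 1/(195715/519372 + (314 + 252*437)) = 1/(195715/519372 + (314 + 110124)) = 1/(195715/519372 + 110438) = 1/(57358600651/519372) = 519372/57358600651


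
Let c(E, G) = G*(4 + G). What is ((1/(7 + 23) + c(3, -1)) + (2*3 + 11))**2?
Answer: 177241/900 ≈ 196.93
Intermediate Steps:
((1/(7 + 23) + c(3, -1)) + (2*3 + 11))**2 = ((1/(7 + 23) - (4 - 1)) + (2*3 + 11))**2 = ((1/30 - 1*3) + (6 + 11))**2 = ((1/30 - 3) + 17)**2 = (-89/30 + 17)**2 = (421/30)**2 = 177241/900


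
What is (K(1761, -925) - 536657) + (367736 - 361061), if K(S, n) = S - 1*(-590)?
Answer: -527631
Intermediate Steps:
K(S, n) = 590 + S (K(S, n) = S + 590 = 590 + S)
(K(1761, -925) - 536657) + (367736 - 361061) = ((590 + 1761) - 536657) + (367736 - 361061) = (2351 - 536657) + 6675 = -534306 + 6675 = -527631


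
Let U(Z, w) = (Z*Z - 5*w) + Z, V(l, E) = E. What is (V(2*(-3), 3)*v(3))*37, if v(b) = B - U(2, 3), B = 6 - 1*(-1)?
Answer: 1776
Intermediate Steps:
U(Z, w) = Z + Z² - 5*w (U(Z, w) = (Z² - 5*w) + Z = Z + Z² - 5*w)
B = 7 (B = 6 + 1 = 7)
v(b) = 16 (v(b) = 7 - (2 + 2² - 5*3) = 7 - (2 + 4 - 15) = 7 - 1*(-9) = 7 + 9 = 16)
(V(2*(-3), 3)*v(3))*37 = (3*16)*37 = 48*37 = 1776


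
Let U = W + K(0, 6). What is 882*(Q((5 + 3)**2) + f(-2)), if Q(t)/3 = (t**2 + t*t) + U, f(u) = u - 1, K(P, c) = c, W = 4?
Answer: 21699846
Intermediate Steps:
f(u) = -1 + u
U = 10 (U = 4 + 6 = 10)
Q(t) = 30 + 6*t**2 (Q(t) = 3*((t**2 + t*t) + 10) = 3*((t**2 + t**2) + 10) = 3*(2*t**2 + 10) = 3*(10 + 2*t**2) = 30 + 6*t**2)
882*(Q((5 + 3)**2) + f(-2)) = 882*((30 + 6*((5 + 3)**2)**2) + (-1 - 2)) = 882*((30 + 6*(8**2)**2) - 3) = 882*((30 + 6*64**2) - 3) = 882*((30 + 6*4096) - 3) = 882*((30 + 24576) - 3) = 882*(24606 - 3) = 882*24603 = 21699846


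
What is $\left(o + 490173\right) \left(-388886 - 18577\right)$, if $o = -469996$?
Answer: $-8221380951$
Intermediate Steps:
$\left(o + 490173\right) \left(-388886 - 18577\right) = \left(-469996 + 490173\right) \left(-388886 - 18577\right) = 20177 \left(-407463\right) = -8221380951$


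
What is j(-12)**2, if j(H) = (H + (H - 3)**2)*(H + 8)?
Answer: 725904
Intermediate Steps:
j(H) = (8 + H)*(H + (-3 + H)**2) (j(H) = (H + (-3 + H)**2)*(8 + H) = (8 + H)*(H + (-3 + H)**2))
j(-12)**2 = (72 + (-12)**3 - 31*(-12) + 3*(-12)**2)**2 = (72 - 1728 + 372 + 3*144)**2 = (72 - 1728 + 372 + 432)**2 = (-852)**2 = 725904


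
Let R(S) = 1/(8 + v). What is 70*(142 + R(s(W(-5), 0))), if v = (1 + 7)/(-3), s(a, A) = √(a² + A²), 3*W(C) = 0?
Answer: 79625/8 ≈ 9953.1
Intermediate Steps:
W(C) = 0 (W(C) = (⅓)*0 = 0)
s(a, A) = √(A² + a²)
v = -8/3 (v = 8*(-⅓) = -8/3 ≈ -2.6667)
R(S) = 3/16 (R(S) = 1/(8 - 8/3) = 1/(16/3) = 3/16)
70*(142 + R(s(W(-5), 0))) = 70*(142 + 3/16) = 70*(2275/16) = 79625/8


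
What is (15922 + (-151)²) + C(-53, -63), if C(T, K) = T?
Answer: 38670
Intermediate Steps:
(15922 + (-151)²) + C(-53, -63) = (15922 + (-151)²) - 53 = (15922 + 22801) - 53 = 38723 - 53 = 38670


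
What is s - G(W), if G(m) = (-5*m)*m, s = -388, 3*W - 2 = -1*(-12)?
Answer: -2512/9 ≈ -279.11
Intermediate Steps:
W = 14/3 (W = ⅔ + (-1*(-12))/3 = ⅔ + (⅓)*12 = ⅔ + 4 = 14/3 ≈ 4.6667)
G(m) = -5*m²
s - G(W) = -388 - (-5)*(14/3)² = -388 - (-5)*196/9 = -388 - 1*(-980/9) = -388 + 980/9 = -2512/9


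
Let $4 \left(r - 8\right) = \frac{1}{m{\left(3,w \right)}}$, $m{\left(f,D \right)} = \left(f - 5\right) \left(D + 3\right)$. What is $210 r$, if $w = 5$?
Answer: $\frac{53655}{32} \approx 1676.7$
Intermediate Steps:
$m{\left(f,D \right)} = \left(-5 + f\right) \left(3 + D\right)$
$r = \frac{511}{64}$ ($r = 8 + \frac{1}{4 \left(-15 - 25 + 3 \cdot 3 + 5 \cdot 3\right)} = 8 + \frac{1}{4 \left(-15 - 25 + 9 + 15\right)} = 8 + \frac{1}{4 \left(-16\right)} = 8 + \frac{1}{4} \left(- \frac{1}{16}\right) = 8 - \frac{1}{64} = \frac{511}{64} \approx 7.9844$)
$210 r = 210 \cdot \frac{511}{64} = \frac{53655}{32}$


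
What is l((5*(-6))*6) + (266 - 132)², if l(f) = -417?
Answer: 17539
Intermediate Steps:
l((5*(-6))*6) + (266 - 132)² = -417 + (266 - 132)² = -417 + 134² = -417 + 17956 = 17539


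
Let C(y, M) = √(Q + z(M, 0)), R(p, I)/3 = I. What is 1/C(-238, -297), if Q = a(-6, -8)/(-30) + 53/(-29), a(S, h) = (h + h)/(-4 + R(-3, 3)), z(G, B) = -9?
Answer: -5*I*√2028666/23318 ≈ -0.30541*I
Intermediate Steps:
R(p, I) = 3*I
a(S, h) = 2*h/5 (a(S, h) = (h + h)/(-4 + 3*3) = (2*h)/(-4 + 9) = (2*h)/5 = (2*h)*(⅕) = 2*h/5)
Q = -3743/2175 (Q = ((⅖)*(-8))/(-30) + 53/(-29) = -16/5*(-1/30) + 53*(-1/29) = 8/75 - 53/29 = -3743/2175 ≈ -1.7209)
C(y, M) = I*√2028666/435 (C(y, M) = √(-3743/2175 - 9) = √(-23318/2175) = I*√2028666/435)
1/C(-238, -297) = 1/(I*√2028666/435) = -5*I*√2028666/23318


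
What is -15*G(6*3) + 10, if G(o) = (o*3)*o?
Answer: -14570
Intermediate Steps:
G(o) = 3*o² (G(o) = (3*o)*o = 3*o²)
-15*G(6*3) + 10 = -45*(6*3)² + 10 = -45*18² + 10 = -45*324 + 10 = -15*972 + 10 = -14580 + 10 = -14570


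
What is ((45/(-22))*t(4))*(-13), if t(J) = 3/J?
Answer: 1755/88 ≈ 19.943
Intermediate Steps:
((45/(-22))*t(4))*(-13) = ((45/(-22))*(3/4))*(-13) = ((45*(-1/22))*(3*(¼)))*(-13) = -45/22*¾*(-13) = -135/88*(-13) = 1755/88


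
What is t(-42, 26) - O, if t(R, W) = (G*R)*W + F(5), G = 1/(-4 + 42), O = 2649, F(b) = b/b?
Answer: -50858/19 ≈ -2676.7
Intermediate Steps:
F(b) = 1
G = 1/38 ≈ 0.026316
t(R, W) = 1 + R*W/38 (t(R, W) = (R/38)*W + 1 = R*W/38 + 1 = 1 + R*W/38)
t(-42, 26) - O = (1 + (1/38)*(-42)*26) - 1*2649 = (1 - 546/19) - 2649 = -527/19 - 2649 = -50858/19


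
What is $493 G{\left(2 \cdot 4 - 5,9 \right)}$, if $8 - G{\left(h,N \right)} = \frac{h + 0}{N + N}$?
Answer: $\frac{23171}{6} \approx 3861.8$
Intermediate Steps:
$G{\left(h,N \right)} = 8 - \frac{h}{2 N}$ ($G{\left(h,N \right)} = 8 - \frac{h + 0}{N + N} = 8 - \frac{h}{2 N}$)
$493 G{\left(2 \cdot 4 - 5,9 \right)} = 493 \left(8 - \frac{2 \cdot 4 - 5}{2 \cdot 9}\right) = 493 \left(8 - \frac{1}{2} \left(8 - 5\right) \frac{1}{9}\right) = 493 \left(8 - \frac{3}{2} \cdot \frac{1}{9}\right) = 493 \left(8 - \frac{1}{6}\right) = 493 \cdot \frac{47}{6} = \frac{23171}{6}$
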